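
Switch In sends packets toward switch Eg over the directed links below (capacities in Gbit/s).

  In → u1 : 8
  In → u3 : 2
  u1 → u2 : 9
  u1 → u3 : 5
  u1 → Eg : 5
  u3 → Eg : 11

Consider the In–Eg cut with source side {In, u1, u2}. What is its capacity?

12

Edges leaving {In, u1, u2}: In→u3 (2), u1→u3 (5), u1→Eg (5).
Cut capacity = 2 + 5 + 5 = 12.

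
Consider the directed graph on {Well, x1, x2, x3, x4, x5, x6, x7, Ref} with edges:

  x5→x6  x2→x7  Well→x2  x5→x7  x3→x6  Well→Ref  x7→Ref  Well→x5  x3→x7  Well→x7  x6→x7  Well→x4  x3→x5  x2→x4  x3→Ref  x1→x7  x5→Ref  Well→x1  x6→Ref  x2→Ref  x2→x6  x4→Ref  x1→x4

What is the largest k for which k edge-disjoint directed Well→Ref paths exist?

5

Assign every edge capacity 1; by Menger, the answer equals the max flow.
Path Well→Ref (+1); total 1.
Path Well→x2→Ref (+1); total 2.
Path Well→x4→Ref (+1); total 3.
Path Well→x5→Ref (+1); total 4.
Path Well→x7→Ref (+1); total 5.
No residual Well→Ref path; max flow = 5.
Certifying cut of size 5: {Well→Ref, Well→x2, Well→x5, x4→Ref, x7→Ref}.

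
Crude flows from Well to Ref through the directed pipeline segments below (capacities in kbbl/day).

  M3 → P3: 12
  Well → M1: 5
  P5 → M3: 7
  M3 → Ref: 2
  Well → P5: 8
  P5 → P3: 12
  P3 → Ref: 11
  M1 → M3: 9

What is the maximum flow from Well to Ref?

13

Augment Well→M1→M3→Ref: bottleneck 2, flow now 2.
Augment Well→P5→P3→Ref: bottleneck 8, flow now 10.
Augment Well→M1→M3→P3→Ref: bottleneck 3, flow now 13.
No augmenting path remains; maximum flow = 13.
In the residual graph, reachable from Well: {Well}.
Min-cut edges: Well→M1 (5), Well→P5 (8); capacity 5 + 8 = 13.
This cut is saturated, so no flow can exceed 13.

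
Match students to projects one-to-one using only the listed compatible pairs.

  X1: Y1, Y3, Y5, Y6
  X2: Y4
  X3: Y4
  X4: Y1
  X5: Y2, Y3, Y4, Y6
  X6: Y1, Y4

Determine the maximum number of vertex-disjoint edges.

Unit-capacity flow: source→left, listed edges, right→sink; max matching = max flow.
Augmenting path X1→Y1 (+1); matched 1.
Augmenting path X2→Y4 (+1); matched 2.
Augmenting path X5→Y2 (+1); matched 3.
Augmenting path X4→Y1→X1→Y3 (+1); matched 4.
No augmenting path remains; maximum matching = 4.
König certificate: {X1, X5, Y1, Y4} is a vertex cover of size 4 (every listed pair touches it), so no matching can be larger.

4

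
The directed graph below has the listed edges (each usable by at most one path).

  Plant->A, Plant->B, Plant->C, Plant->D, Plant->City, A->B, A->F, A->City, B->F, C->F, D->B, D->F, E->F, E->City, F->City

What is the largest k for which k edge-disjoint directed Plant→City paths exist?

3

Assign every edge capacity 1; by Menger, the answer equals the max flow.
Path Plant→City (+1); total 1.
Path Plant→A→City (+1); total 2.
Path Plant→B→F→City (+1); total 3.
No residual Plant→City path; max flow = 3.
Certifying cut of size 3: {F→City, Plant→A, Plant→City}.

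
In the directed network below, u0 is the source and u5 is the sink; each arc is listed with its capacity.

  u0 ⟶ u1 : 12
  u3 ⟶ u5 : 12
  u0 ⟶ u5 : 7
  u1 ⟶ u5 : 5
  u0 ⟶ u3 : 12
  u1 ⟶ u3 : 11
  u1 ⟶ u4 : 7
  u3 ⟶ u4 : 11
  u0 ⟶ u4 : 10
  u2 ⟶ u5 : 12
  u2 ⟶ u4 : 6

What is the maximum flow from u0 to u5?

24

Augment u0→u5: bottleneck 7, flow now 7.
Augment u0→u1→u5: bottleneck 5, flow now 12.
Augment u0→u3→u5: bottleneck 12, flow now 24.
No augmenting path remains; maximum flow = 24.
In the residual graph, reachable from u0: {u0, u1, u3, u4}.
Min-cut edges: u0→u5 (7), u1→u5 (5), u3→u5 (12); capacity 7 + 5 + 12 = 24.
This cut is saturated, so no flow can exceed 24.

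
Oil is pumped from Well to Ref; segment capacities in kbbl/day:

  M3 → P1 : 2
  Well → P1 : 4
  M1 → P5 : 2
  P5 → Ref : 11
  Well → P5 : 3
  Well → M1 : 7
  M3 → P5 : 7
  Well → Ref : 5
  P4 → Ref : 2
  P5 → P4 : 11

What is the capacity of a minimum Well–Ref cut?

10

Augment Well→Ref: bottleneck 5, flow now 5.
Augment Well→P5→Ref: bottleneck 3, flow now 8.
Augment Well→M1→P5→Ref: bottleneck 2, flow now 10.
No augmenting path remains; maximum flow = 10.
By max-flow min-cut, the minimum cut capacity equals the max flow.
In the residual graph, reachable from Well: {Well, M1, P1}.
Min-cut edges: Well→P5 (3), Well→Ref (5), M1→P5 (2); capacity 3 + 5 + 2 = 10.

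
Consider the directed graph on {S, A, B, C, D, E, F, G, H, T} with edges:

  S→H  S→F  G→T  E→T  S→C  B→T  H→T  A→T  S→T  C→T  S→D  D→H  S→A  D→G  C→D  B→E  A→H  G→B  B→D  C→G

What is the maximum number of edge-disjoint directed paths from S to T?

5

Assign every edge capacity 1; by Menger, the answer equals the max flow.
Path S→T (+1); total 1.
Path S→A→T (+1); total 2.
Path S→C→T (+1); total 3.
Path S→H→T (+1); total 4.
Path S→D→G→T (+1); total 5.
No residual S→T path; max flow = 5.
Certifying cut of size 5: {S→A, S→C, S→D, S→H, S→T}.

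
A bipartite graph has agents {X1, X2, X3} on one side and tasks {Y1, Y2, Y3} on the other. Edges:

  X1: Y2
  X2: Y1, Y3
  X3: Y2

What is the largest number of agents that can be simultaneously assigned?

Unit-capacity flow: source→left, listed edges, right→sink; max matching = max flow.
Augmenting path X1→Y2 (+1); matched 1.
Augmenting path X2→Y1 (+1); matched 2.
No augmenting path remains; maximum matching = 2.
König certificate: {X2, Y2} is a vertex cover of size 2 (every listed pair touches it), so no matching can be larger.

2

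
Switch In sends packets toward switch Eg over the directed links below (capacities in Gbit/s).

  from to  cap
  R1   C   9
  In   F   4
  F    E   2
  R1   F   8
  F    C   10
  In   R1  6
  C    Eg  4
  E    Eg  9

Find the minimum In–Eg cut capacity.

Augment In→F→C→Eg: bottleneck 4, flow now 4.
Augment In→R1→F→E→Eg: bottleneck 2, flow now 6.
No augmenting path remains; maximum flow = 6.
By max-flow min-cut, the minimum cut capacity equals the max flow.
In the residual graph, reachable from In: {In, F, R1, C}.
Min-cut edges: F→E (2), C→Eg (4); capacity 2 + 4 = 6.

6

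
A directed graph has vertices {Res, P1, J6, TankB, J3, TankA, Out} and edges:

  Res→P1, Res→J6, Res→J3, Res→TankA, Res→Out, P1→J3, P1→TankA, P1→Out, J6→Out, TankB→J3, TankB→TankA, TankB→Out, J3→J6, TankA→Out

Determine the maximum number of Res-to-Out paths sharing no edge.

Assign every edge capacity 1; by Menger, the answer equals the max flow.
Path Res→Out (+1); total 1.
Path Res→P1→Out (+1); total 2.
Path Res→J6→Out (+1); total 3.
Path Res→TankA→Out (+1); total 4.
No residual Res→Out path; max flow = 4.
Certifying cut of size 4: {J6→Out, Res→Out, Res→P1, Res→TankA}.

4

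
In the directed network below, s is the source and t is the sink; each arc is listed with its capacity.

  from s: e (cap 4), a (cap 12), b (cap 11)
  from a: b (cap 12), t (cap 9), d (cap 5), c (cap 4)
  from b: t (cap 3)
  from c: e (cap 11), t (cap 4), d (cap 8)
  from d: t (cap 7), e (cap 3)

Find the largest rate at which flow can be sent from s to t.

15

Augment s→a→t: bottleneck 9, flow now 9.
Augment s→b→t: bottleneck 3, flow now 12.
Augment s→a→c→t: bottleneck 3, flow now 15.
No augmenting path remains; maximum flow = 15.
In the residual graph, reachable from s: {s, b, e}.
Min-cut edges: s→a (12), b→t (3); capacity 12 + 3 = 15.
This cut is saturated, so no flow can exceed 15.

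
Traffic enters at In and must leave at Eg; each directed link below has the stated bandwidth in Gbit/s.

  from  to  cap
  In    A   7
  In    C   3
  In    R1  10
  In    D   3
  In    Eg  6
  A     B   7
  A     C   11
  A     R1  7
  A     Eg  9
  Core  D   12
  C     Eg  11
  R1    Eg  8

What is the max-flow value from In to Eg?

Augment In→Eg: bottleneck 6, flow now 6.
Augment In→A→Eg: bottleneck 7, flow now 13.
Augment In→C→Eg: bottleneck 3, flow now 16.
Augment In→R1→Eg: bottleneck 8, flow now 24.
No augmenting path remains; maximum flow = 24.
In the residual graph, reachable from In: {In, R1, D}.
Min-cut edges: In→A (7), In→C (3), In→Eg (6), R1→Eg (8); capacity 7 + 3 + 6 + 8 = 24.
This cut is saturated, so no flow can exceed 24.

24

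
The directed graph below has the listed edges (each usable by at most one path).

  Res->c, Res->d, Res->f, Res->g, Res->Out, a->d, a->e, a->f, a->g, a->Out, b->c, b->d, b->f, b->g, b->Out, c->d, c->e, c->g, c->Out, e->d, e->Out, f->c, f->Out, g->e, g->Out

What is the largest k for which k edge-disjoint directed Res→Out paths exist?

Assign every edge capacity 1; by Menger, the answer equals the max flow.
Path Res→Out (+1); total 1.
Path Res→c→Out (+1); total 2.
Path Res→f→Out (+1); total 3.
Path Res→g→Out (+1); total 4.
No residual Res→Out path; max flow = 4.
Certifying cut of size 4: {Res→Out, Res→c, Res→f, Res→g}.

4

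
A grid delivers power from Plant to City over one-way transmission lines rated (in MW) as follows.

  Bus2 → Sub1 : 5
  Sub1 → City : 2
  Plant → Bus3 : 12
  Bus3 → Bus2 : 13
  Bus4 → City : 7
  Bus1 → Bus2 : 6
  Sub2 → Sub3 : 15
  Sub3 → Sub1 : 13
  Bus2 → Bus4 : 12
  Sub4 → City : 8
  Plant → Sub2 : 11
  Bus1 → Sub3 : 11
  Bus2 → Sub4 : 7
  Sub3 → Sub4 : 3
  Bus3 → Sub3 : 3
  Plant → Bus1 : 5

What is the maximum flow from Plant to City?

Augment Plant→Sub2→Sub3→Sub4→City: bottleneck 3, flow now 3.
Augment Plant→Sub2→Sub3→Sub1→City: bottleneck 2, flow now 5.
Augment Plant→Bus1→Bus2→Bus4→City: bottleneck 5, flow now 10.
Augment Plant→Bus3→Bus2→Bus4→City: bottleneck 2, flow now 12.
Augment Plant→Bus3→Bus2→Sub4→City: bottleneck 5, flow now 17.
No augmenting path remains; maximum flow = 17.
In the residual graph, reachable from Plant: {Plant, Sub2, Bus1, Bus3, Bus2, Sub3, Bus4, Sub4, Sub1}.
Min-cut edges: Bus4→City (7), Sub4→City (8), Sub1→City (2); capacity 7 + 8 + 2 = 17.
This cut is saturated, so no flow can exceed 17.

17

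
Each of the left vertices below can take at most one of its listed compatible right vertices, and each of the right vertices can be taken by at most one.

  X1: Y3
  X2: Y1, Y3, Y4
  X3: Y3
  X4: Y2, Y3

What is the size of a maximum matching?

Unit-capacity flow: source→left, listed edges, right→sink; max matching = max flow.
Augmenting path X1→Y3 (+1); matched 1.
Augmenting path X2→Y1 (+1); matched 2.
Augmenting path X4→Y2 (+1); matched 3.
No augmenting path remains; maximum matching = 3.
König certificate: {X2, X4, Y3} is a vertex cover of size 3 (every listed pair touches it), so no matching can be larger.

3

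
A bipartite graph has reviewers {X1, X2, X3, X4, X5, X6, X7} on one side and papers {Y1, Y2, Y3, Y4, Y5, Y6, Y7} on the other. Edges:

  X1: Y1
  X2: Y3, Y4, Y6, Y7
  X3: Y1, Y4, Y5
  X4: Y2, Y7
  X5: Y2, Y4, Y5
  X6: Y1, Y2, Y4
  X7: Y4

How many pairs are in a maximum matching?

Unit-capacity flow: source→left, listed edges, right→sink; max matching = max flow.
Augmenting path X1→Y1 (+1); matched 1.
Augmenting path X2→Y3 (+1); matched 2.
Augmenting path X3→Y4 (+1); matched 3.
Augmenting path X4→Y2 (+1); matched 4.
Augmenting path X5→Y5 (+1); matched 5.
Augmenting path X6→Y2→X4→Y7 (+1); matched 6.
No augmenting path remains; maximum matching = 6.
König certificate: {X2, X4, Y1, Y2, Y4, Y5} is a vertex cover of size 6 (every listed pair touches it), so no matching can be larger.

6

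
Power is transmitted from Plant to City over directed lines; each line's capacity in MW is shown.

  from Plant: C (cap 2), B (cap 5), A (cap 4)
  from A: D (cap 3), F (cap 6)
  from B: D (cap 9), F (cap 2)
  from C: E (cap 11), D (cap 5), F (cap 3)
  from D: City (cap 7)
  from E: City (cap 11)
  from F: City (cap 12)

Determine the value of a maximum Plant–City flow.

Augment Plant→A→D→City: bottleneck 3, flow now 3.
Augment Plant→A→F→City: bottleneck 1, flow now 4.
Augment Plant→B→D→City: bottleneck 4, flow now 8.
Augment Plant→B→F→City: bottleneck 1, flow now 9.
Augment Plant→C→E→City: bottleneck 2, flow now 11.
No augmenting path remains; maximum flow = 11.
In the residual graph, reachable from Plant: {Plant}.
Min-cut edges: Plant→A (4), Plant→B (5), Plant→C (2); capacity 4 + 5 + 2 = 11.
This cut is saturated, so no flow can exceed 11.

11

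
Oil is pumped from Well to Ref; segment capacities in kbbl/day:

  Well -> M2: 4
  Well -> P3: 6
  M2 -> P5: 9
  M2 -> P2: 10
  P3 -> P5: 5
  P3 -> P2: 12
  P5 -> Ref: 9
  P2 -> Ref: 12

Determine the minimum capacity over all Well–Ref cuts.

10

Augment Well→M2→P5→Ref: bottleneck 4, flow now 4.
Augment Well→P3→P5→Ref: bottleneck 5, flow now 9.
Augment Well→P3→P2→Ref: bottleneck 1, flow now 10.
No augmenting path remains; maximum flow = 10.
By max-flow min-cut, the minimum cut capacity equals the max flow.
In the residual graph, reachable from Well: {Well}.
Min-cut edges: Well→M2 (4), Well→P3 (6); capacity 4 + 6 = 10.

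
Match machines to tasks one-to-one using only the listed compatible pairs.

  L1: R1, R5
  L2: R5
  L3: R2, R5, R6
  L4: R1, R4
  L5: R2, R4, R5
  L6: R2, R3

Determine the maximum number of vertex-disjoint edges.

6

Unit-capacity flow: source→left, listed edges, right→sink; max matching = max flow.
Augmenting path L1→R1 (+1); matched 1.
Augmenting path L2→R5 (+1); matched 2.
Augmenting path L3→R2 (+1); matched 3.
Augmenting path L4→R4 (+1); matched 4.
Augmenting path L6→R3 (+1); matched 5.
Augmenting path L5→R2→L3→R6 (+1); matched 6.
No augmenting path remains; maximum matching = 6.
König certificate: {L1, L2, L3, L4, L5, L6} is a vertex cover of size 6 (every listed pair touches it), so no matching can be larger.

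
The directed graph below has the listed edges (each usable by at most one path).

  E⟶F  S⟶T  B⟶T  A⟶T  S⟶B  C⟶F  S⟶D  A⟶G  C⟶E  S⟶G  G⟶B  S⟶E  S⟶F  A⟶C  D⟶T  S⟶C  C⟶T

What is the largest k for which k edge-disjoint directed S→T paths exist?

Assign every edge capacity 1; by Menger, the answer equals the max flow.
Path S→T (+1); total 1.
Path S→B→T (+1); total 2.
Path S→C→T (+1); total 3.
Path S→D→T (+1); total 4.
No residual S→T path; max flow = 4.
Certifying cut of size 4: {B→T, S→C, S→D, S→T}.

4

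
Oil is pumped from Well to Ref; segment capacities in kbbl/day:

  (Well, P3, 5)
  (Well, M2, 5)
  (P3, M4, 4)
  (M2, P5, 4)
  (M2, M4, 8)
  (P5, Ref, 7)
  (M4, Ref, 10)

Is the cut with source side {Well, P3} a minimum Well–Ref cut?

Yes — it is a minimum cut (capacity 9).

Given cut capacity: 5 + 4 = 9.
Augment Well→P3→M4→Ref: bottleneck 4, flow now 4.
Augment Well→M2→P5→Ref: bottleneck 4, flow now 8.
Augment Well→M2→M4→Ref: bottleneck 1, flow now 9.
No augmenting path remains; maximum flow = 9.
Cut capacity 9 equals the max flow, so it is a minimum cut.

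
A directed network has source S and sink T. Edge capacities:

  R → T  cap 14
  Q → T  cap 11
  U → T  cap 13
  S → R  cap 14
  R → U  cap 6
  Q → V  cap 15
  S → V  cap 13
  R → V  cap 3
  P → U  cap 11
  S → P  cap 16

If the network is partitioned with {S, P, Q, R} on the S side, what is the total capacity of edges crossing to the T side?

73

Edges leaving {S, P, Q, R}: S→V (13), P→U (11), Q→V (15), Q→T (11), R→U (6), R→V (3), R→T (14).
Cut capacity = 13 + 11 + 15 + 11 + 6 + 3 + 14 = 73.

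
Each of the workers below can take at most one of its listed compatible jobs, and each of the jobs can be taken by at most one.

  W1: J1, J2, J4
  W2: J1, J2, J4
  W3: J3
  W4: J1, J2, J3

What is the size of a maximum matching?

4

Unit-capacity flow: source→left, listed edges, right→sink; max matching = max flow.
Augmenting path W1→J1 (+1); matched 1.
Augmenting path W2→J2 (+1); matched 2.
Augmenting path W3→J3 (+1); matched 3.
Augmenting path W4→J1→W1→J4 (+1); matched 4.
No augmenting path remains; maximum matching = 4.
König certificate: {W1, W2, W3, W4} is a vertex cover of size 4 (every listed pair touches it), so no matching can be larger.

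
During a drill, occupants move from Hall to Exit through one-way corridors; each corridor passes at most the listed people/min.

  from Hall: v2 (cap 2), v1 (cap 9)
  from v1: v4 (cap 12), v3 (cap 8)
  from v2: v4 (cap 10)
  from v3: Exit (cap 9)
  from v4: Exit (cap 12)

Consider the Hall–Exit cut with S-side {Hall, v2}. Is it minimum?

Given cut capacity: 9 + 10 = 19.
Augment Hall→v1→v3→Exit: bottleneck 8, flow now 8.
Augment Hall→v1→v4→Exit: bottleneck 1, flow now 9.
Augment Hall→v2→v4→Exit: bottleneck 2, flow now 11.
No augmenting path remains; maximum flow = 11.
In the residual graph, reachable from Hall: {Hall}.
Min-cut edges: Hall→v1 (9), Hall→v2 (2); capacity 9 + 2 = 11.
Cut capacity 19 exceeds the max flow 11, so it is not minimum.

No — its capacity is 19, but the minimum cut has capacity 11.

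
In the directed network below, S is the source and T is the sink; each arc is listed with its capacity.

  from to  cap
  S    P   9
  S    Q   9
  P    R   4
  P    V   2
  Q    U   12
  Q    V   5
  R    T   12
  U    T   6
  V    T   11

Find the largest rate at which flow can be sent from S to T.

15

Augment S→P→R→T: bottleneck 4, flow now 4.
Augment S→P→V→T: bottleneck 2, flow now 6.
Augment S→Q→U→T: bottleneck 6, flow now 12.
Augment S→Q→V→T: bottleneck 3, flow now 15.
No augmenting path remains; maximum flow = 15.
In the residual graph, reachable from S: {S, P}.
Min-cut edges: S→Q (9), P→R (4), P→V (2); capacity 9 + 4 + 2 = 15.
This cut is saturated, so no flow can exceed 15.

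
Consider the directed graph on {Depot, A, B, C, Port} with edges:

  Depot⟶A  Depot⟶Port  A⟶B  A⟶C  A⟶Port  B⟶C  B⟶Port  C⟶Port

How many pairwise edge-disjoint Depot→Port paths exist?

2

Assign every edge capacity 1; by Menger, the answer equals the max flow.
Path Depot→Port (+1); total 1.
Path Depot→A→Port (+1); total 2.
No residual Depot→Port path; max flow = 2.
Certifying cut of size 2: {Depot→A, Depot→Port}.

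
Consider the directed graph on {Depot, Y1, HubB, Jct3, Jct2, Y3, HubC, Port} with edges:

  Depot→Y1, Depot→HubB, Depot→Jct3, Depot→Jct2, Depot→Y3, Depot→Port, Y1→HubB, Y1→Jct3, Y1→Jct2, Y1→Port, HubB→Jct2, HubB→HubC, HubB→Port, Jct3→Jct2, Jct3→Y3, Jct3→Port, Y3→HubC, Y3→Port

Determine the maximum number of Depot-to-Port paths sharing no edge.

Assign every edge capacity 1; by Menger, the answer equals the max flow.
Path Depot→Port (+1); total 1.
Path Depot→Y1→Port (+1); total 2.
Path Depot→HubB→Port (+1); total 3.
Path Depot→Jct3→Port (+1); total 4.
Path Depot→Y3→Port (+1); total 5.
No residual Depot→Port path; max flow = 5.
Certifying cut of size 5: {Depot→HubB, Depot→Jct3, Depot→Port, Depot→Y1, Depot→Y3}.

5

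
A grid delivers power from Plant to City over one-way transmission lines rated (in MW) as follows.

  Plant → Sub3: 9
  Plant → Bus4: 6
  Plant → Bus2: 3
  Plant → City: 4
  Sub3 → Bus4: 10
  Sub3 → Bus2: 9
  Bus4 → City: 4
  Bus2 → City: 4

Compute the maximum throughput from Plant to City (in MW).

Augment Plant→City: bottleneck 4, flow now 4.
Augment Plant→Bus4→City: bottleneck 4, flow now 8.
Augment Plant→Bus2→City: bottleneck 3, flow now 11.
Augment Plant→Sub3→Bus2→City: bottleneck 1, flow now 12.
No augmenting path remains; maximum flow = 12.
In the residual graph, reachable from Plant: {Plant, Sub3, Bus4, Bus2}.
Min-cut edges: Plant→City (4), Bus4→City (4), Bus2→City (4); capacity 4 + 4 + 4 = 12.
This cut is saturated, so no flow can exceed 12.

12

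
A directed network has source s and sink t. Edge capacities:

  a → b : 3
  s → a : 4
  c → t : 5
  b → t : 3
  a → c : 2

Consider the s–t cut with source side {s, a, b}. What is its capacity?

Edges leaving {s, a, b}: a→c (2), b→t (3).
Cut capacity = 2 + 3 = 5.

5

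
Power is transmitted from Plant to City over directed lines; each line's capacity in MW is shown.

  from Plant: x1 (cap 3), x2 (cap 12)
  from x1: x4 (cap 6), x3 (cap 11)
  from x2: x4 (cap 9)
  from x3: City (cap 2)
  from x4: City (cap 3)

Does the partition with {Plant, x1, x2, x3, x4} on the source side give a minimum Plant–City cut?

Yes — it is a minimum cut (capacity 5).

Given cut capacity: 2 + 3 = 5.
Augment Plant→x1→x3→City: bottleneck 2, flow now 2.
Augment Plant→x1→x4→City: bottleneck 1, flow now 3.
Augment Plant→x2→x4→City: bottleneck 2, flow now 5.
No augmenting path remains; maximum flow = 5.
Cut capacity 5 equals the max flow, so it is a minimum cut.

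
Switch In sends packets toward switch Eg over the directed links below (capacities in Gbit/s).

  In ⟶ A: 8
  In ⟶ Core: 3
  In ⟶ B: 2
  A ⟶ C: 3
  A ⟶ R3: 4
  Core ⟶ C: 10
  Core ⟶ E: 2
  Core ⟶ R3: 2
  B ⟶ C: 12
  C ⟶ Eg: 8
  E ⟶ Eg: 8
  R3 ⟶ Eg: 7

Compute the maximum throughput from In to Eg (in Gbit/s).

Augment In→A→C→Eg: bottleneck 3, flow now 3.
Augment In→A→R3→Eg: bottleneck 4, flow now 7.
Augment In→Core→C→Eg: bottleneck 3, flow now 10.
Augment In→B→C→Eg: bottleneck 2, flow now 12.
No augmenting path remains; maximum flow = 12.
In the residual graph, reachable from In: {In, A}.
Min-cut edges: In→Core (3), In→B (2), A→C (3), A→R3 (4); capacity 3 + 2 + 3 + 4 = 12.
This cut is saturated, so no flow can exceed 12.

12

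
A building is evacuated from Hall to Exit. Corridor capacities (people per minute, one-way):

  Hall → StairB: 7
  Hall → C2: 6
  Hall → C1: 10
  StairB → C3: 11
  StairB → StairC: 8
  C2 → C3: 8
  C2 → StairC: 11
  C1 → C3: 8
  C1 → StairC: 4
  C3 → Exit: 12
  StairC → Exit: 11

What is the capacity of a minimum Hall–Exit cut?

23

Augment Hall→StairB→C3→Exit: bottleneck 7, flow now 7.
Augment Hall→C2→C3→Exit: bottleneck 5, flow now 12.
Augment Hall→C2→StairC→Exit: bottleneck 1, flow now 13.
Augment Hall→C1→StairC→Exit: bottleneck 4, flow now 17.
Augment Hall→C1→C3→StairB→StairC→Exit: bottleneck 6, flow now 23. (uses reverse residual edge)
No augmenting path remains; maximum flow = 23.
By max-flow min-cut, the minimum cut capacity equals the max flow.
In the residual graph, reachable from Hall: {Hall}.
Min-cut edges: Hall→StairB (7), Hall→C2 (6), Hall→C1 (10); capacity 7 + 6 + 10 = 23.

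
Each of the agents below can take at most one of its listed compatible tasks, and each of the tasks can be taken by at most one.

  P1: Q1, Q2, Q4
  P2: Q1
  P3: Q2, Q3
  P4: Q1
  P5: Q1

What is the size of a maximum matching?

Unit-capacity flow: source→left, listed edges, right→sink; max matching = max flow.
Augmenting path P1→Q1 (+1); matched 1.
Augmenting path P3→Q2 (+1); matched 2.
Augmenting path P2→Q1→P1→Q4 (+1); matched 3.
No augmenting path remains; maximum matching = 3.
König certificate: {P1, P3, Q1} is a vertex cover of size 3 (every listed pair touches it), so no matching can be larger.

3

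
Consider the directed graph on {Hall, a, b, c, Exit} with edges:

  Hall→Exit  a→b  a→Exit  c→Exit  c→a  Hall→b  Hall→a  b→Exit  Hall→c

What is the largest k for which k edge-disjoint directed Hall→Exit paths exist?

Assign every edge capacity 1; by Menger, the answer equals the max flow.
Path Hall→Exit (+1); total 1.
Path Hall→a→Exit (+1); total 2.
Path Hall→b→Exit (+1); total 3.
Path Hall→c→Exit (+1); total 4.
No residual Hall→Exit path; max flow = 4.
Certifying cut of size 4: {Hall→Exit, Hall→a, Hall→b, Hall→c}.

4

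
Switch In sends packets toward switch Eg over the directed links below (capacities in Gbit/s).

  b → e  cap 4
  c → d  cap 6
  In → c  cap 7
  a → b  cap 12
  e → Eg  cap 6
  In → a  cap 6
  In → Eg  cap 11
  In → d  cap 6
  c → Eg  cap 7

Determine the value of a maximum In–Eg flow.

Augment In→Eg: bottleneck 11, flow now 11.
Augment In→c→Eg: bottleneck 7, flow now 18.
Augment In→a→b→e→Eg: bottleneck 4, flow now 22.
No augmenting path remains; maximum flow = 22.
In the residual graph, reachable from In: {In, a, b, d}.
Min-cut edges: In→c (7), In→Eg (11), b→e (4); capacity 7 + 11 + 4 = 22.
This cut is saturated, so no flow can exceed 22.

22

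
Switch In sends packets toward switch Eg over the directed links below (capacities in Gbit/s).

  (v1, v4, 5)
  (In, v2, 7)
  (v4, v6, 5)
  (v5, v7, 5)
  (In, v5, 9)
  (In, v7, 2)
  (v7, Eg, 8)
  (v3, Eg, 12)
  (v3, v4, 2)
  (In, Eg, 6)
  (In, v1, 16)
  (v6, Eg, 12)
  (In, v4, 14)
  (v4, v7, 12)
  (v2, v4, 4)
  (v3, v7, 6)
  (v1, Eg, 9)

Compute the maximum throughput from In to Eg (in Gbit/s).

28

Augment In→Eg: bottleneck 6, flow now 6.
Augment In→v1→Eg: bottleneck 9, flow now 15.
Augment In→v7→Eg: bottleneck 2, flow now 17.
Augment In→v4→v6→Eg: bottleneck 5, flow now 22.
Augment In→v4→v7→Eg: bottleneck 6, flow now 28.
No augmenting path remains; maximum flow = 28.
In the residual graph, reachable from In: {In, v1, v2, v4, v5, v7}.
Min-cut edges: In→Eg (6), v1→Eg (9), v4→v6 (5), v7→Eg (8); capacity 6 + 9 + 5 + 8 = 28.
This cut is saturated, so no flow can exceed 28.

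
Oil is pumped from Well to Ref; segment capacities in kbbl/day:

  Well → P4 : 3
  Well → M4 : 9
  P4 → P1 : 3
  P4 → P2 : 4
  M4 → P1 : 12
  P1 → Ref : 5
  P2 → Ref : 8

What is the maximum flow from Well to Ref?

Augment Well→P4→P1→Ref: bottleneck 3, flow now 3.
Augment Well→M4→P1→Ref: bottleneck 2, flow now 5.
Augment Well→M4→P1→P4→P2→Ref: bottleneck 3, flow now 8. (uses reverse residual edge)
No augmenting path remains; maximum flow = 8.
In the residual graph, reachable from Well: {Well, M4, P1}.
Min-cut edges: Well→P4 (3), P1→Ref (5); capacity 3 + 5 = 8.
This cut is saturated, so no flow can exceed 8.

8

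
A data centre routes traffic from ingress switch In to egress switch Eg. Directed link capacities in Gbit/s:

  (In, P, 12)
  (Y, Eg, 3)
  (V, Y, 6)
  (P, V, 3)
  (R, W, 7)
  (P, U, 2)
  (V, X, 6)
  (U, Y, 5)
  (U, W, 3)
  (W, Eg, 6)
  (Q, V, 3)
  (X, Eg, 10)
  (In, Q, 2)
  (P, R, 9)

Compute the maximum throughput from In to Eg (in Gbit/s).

13

Augment In→P→R→W→Eg: bottleneck 6, flow now 6.
Augment In→P→U→Y→Eg: bottleneck 2, flow now 8.
Augment In→P→V→X→Eg: bottleneck 3, flow now 11.
Augment In→Q→V→X→Eg: bottleneck 2, flow now 13.
No augmenting path remains; maximum flow = 13.
In the residual graph, reachable from In: {In, P, R, W}.
Min-cut edges: In→Q (2), P→U (2), P→V (3), W→Eg (6); capacity 2 + 2 + 3 + 6 = 13.
This cut is saturated, so no flow can exceed 13.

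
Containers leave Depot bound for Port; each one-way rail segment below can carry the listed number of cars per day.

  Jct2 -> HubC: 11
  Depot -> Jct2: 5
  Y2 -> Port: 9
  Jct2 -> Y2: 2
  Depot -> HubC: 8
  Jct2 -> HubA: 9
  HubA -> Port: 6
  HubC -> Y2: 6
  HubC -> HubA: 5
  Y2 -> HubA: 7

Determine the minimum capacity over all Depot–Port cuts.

Augment Depot→HubC→HubA→Port: bottleneck 5, flow now 5.
Augment Depot→HubC→Y2→Port: bottleneck 3, flow now 8.
Augment Depot→Jct2→HubA→Port: bottleneck 1, flow now 9.
Augment Depot→Jct2→Y2→Port: bottleneck 2, flow now 11.
Augment Depot→Jct2→HubC→Y2→Port: bottleneck 2, flow now 13.
No augmenting path remains; maximum flow = 13.
By max-flow min-cut, the minimum cut capacity equals the max flow.
In the residual graph, reachable from Depot: {Depot}.
Min-cut edges: Depot→HubC (8), Depot→Jct2 (5); capacity 8 + 5 = 13.

13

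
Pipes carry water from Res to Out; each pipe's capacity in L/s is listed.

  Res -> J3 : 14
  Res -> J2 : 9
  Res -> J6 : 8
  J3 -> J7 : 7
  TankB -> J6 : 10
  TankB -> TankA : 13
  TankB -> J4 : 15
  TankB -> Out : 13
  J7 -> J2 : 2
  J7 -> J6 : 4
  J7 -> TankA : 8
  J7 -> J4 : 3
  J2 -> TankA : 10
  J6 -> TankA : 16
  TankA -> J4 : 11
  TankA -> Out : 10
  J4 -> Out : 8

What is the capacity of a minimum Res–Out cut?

18

Augment Res→J2→TankA→Out: bottleneck 9, flow now 9.
Augment Res→J6→TankA→Out: bottleneck 1, flow now 10.
Augment Res→J3→J7→J4→Out: bottleneck 3, flow now 13.
Augment Res→J6→TankA→J4→Out: bottleneck 5, flow now 18.
No augmenting path remains; maximum flow = 18.
By max-flow min-cut, the minimum cut capacity equals the max flow.
In the residual graph, reachable from Res: {Res, J3, J7, J2, J6, TankA, J4}.
Min-cut edges: TankA→Out (10), J4→Out (8); capacity 10 + 8 = 18.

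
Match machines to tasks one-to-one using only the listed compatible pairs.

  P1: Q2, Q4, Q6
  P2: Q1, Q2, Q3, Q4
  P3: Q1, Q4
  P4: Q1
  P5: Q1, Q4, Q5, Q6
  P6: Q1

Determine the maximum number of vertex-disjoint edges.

5

Unit-capacity flow: source→left, listed edges, right→sink; max matching = max flow.
Augmenting path P1→Q2 (+1); matched 1.
Augmenting path P2→Q1 (+1); matched 2.
Augmenting path P3→Q4 (+1); matched 3.
Augmenting path P5→Q5 (+1); matched 4.
Augmenting path P4→Q1→P2→Q3 (+1); matched 5.
No augmenting path remains; maximum matching = 5.
König certificate: {P1, P2, P3, P5, Q1} is a vertex cover of size 5 (every listed pair touches it), so no matching can be larger.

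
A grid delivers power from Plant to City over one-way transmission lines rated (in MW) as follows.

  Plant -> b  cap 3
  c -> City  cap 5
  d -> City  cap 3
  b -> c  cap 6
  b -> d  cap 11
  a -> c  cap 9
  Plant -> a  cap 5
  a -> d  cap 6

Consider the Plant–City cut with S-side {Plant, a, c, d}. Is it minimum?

No — its capacity is 11, but the minimum cut has capacity 8.

Given cut capacity: 3 + 5 + 3 = 11.
Augment Plant→a→c→City: bottleneck 5, flow now 5.
Augment Plant→b→d→City: bottleneck 3, flow now 8.
No augmenting path remains; maximum flow = 8.
In the residual graph, reachable from Plant: {Plant}.
Min-cut edges: Plant→a (5), Plant→b (3); capacity 5 + 3 = 8.
Cut capacity 11 exceeds the max flow 8, so it is not minimum.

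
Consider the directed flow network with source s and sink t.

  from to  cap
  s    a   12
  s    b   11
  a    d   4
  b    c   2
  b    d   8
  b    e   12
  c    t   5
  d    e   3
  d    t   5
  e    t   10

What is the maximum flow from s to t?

15

Augment s→a→d→t: bottleneck 4, flow now 4.
Augment s→b→c→t: bottleneck 2, flow now 6.
Augment s→b→d→t: bottleneck 1, flow now 7.
Augment s→b→e→t: bottleneck 8, flow now 15.
No augmenting path remains; maximum flow = 15.
In the residual graph, reachable from s: {s, a}.
Min-cut edges: s→b (11), a→d (4); capacity 11 + 4 = 15.
This cut is saturated, so no flow can exceed 15.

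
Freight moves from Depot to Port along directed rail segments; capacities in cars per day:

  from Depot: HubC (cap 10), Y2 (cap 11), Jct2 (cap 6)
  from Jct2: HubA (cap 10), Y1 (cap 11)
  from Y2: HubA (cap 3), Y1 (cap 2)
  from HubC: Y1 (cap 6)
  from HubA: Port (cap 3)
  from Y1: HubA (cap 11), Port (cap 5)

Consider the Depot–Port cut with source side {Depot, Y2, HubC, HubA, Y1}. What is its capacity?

Edges leaving {Depot, Y2, HubC, HubA, Y1}: Depot→Jct2 (6), HubA→Port (3), Y1→Port (5).
Cut capacity = 6 + 3 + 5 = 14.

14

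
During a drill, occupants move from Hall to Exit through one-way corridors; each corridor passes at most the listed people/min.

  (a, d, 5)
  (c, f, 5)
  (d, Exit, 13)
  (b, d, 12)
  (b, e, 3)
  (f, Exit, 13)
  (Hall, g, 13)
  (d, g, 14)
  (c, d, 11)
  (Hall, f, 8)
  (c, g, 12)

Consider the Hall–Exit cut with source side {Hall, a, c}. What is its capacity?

54

Edges leaving {Hall, a, c}: Hall→f (8), Hall→g (13), a→d (5), c→d (11), c→f (5), c→g (12).
Cut capacity = 8 + 13 + 5 + 11 + 5 + 12 = 54.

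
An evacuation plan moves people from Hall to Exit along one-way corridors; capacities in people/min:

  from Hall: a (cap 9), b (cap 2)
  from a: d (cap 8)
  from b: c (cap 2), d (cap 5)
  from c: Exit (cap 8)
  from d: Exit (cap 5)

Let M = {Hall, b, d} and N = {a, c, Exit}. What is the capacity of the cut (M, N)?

Edges leaving {Hall, b, d}: Hall→a (9), b→c (2), d→Exit (5).
Cut capacity = 9 + 2 + 5 = 16.

16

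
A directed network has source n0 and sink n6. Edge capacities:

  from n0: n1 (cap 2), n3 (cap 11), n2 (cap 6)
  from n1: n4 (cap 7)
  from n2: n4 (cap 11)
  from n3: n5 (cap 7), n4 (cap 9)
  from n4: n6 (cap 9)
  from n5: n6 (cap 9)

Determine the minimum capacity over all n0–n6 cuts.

Augment n0→n1→n4→n6: bottleneck 2, flow now 2.
Augment n0→n2→n4→n6: bottleneck 6, flow now 8.
Augment n0→n3→n4→n6: bottleneck 1, flow now 9.
Augment n0→n3→n5→n6: bottleneck 7, flow now 16.
No augmenting path remains; maximum flow = 16.
By max-flow min-cut, the minimum cut capacity equals the max flow.
In the residual graph, reachable from n0: {n0, n1, n2, n3, n4}.
Min-cut edges: n3→n5 (7), n4→n6 (9); capacity 7 + 9 = 16.

16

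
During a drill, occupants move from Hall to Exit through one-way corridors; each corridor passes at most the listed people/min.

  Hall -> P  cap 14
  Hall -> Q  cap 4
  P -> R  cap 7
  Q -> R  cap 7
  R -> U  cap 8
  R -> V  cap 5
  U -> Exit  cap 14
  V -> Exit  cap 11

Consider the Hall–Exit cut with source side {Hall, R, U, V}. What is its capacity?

43

Edges leaving {Hall, R, U, V}: Hall→P (14), Hall→Q (4), U→Exit (14), V→Exit (11).
Cut capacity = 14 + 4 + 14 + 11 = 43.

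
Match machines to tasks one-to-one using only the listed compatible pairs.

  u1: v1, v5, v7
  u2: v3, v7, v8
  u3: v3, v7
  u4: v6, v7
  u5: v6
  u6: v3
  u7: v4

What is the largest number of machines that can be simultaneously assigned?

6

Unit-capacity flow: source→left, listed edges, right→sink; max matching = max flow.
Augmenting path u1→v1 (+1); matched 1.
Augmenting path u2→v3 (+1); matched 2.
Augmenting path u3→v7 (+1); matched 3.
Augmenting path u4→v6 (+1); matched 4.
Augmenting path u7→v4 (+1); matched 5.
Augmenting path u6→v3→u2→v8 (+1); matched 6.
No augmenting path remains; maximum matching = 6.
König certificate: {u1, u2, u7, v3, v6, v7} is a vertex cover of size 6 (every listed pair touches it), so no matching can be larger.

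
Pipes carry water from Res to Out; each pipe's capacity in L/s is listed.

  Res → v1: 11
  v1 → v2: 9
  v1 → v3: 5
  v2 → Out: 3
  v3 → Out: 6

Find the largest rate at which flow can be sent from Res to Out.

Augment Res→v1→v2→Out: bottleneck 3, flow now 3.
Augment Res→v1→v3→Out: bottleneck 5, flow now 8.
No augmenting path remains; maximum flow = 8.
In the residual graph, reachable from Res: {Res, v1, v2}.
Min-cut edges: v1→v3 (5), v2→Out (3); capacity 5 + 3 = 8.
This cut is saturated, so no flow can exceed 8.

8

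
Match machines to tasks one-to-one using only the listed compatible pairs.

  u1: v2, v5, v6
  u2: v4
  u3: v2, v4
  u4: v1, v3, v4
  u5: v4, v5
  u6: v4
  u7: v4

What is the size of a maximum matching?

Unit-capacity flow: source→left, listed edges, right→sink; max matching = max flow.
Augmenting path u1→v2 (+1); matched 1.
Augmenting path u2→v4 (+1); matched 2.
Augmenting path u4→v1 (+1); matched 3.
Augmenting path u5→v5 (+1); matched 4.
Augmenting path u3→v2→u1→v6 (+1); matched 5.
No augmenting path remains; maximum matching = 5.
König certificate: {u1, u3, u4, u5, v4} is a vertex cover of size 5 (every listed pair touches it), so no matching can be larger.

5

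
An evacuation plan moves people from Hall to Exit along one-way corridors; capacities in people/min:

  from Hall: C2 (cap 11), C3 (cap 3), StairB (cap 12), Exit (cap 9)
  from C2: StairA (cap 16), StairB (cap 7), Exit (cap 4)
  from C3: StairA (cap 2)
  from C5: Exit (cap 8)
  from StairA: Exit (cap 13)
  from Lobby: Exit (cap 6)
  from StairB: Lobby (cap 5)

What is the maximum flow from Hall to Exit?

27

Augment Hall→Exit: bottleneck 9, flow now 9.
Augment Hall→C2→Exit: bottleneck 4, flow now 13.
Augment Hall→C2→StairA→Exit: bottleneck 7, flow now 20.
Augment Hall→C3→StairA→Exit: bottleneck 2, flow now 22.
Augment Hall→StairB→Lobby→Exit: bottleneck 5, flow now 27.
No augmenting path remains; maximum flow = 27.
In the residual graph, reachable from Hall: {Hall, C3, StairB}.
Min-cut edges: Hall→C2 (11), Hall→Exit (9), C3→StairA (2), StairB→Lobby (5); capacity 11 + 9 + 2 + 5 = 27.
This cut is saturated, so no flow can exceed 27.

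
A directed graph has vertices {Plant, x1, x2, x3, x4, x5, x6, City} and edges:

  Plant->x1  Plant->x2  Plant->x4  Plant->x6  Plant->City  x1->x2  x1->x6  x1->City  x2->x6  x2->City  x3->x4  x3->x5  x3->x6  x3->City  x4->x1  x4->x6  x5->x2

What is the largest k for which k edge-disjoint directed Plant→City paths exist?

Assign every edge capacity 1; by Menger, the answer equals the max flow.
Path Plant→City (+1); total 1.
Path Plant→x1→City (+1); total 2.
Path Plant→x2→City (+1); total 3.
No residual Plant→City path; max flow = 3.
Certifying cut of size 3: {Plant→City, x1→City, x2→City}.

3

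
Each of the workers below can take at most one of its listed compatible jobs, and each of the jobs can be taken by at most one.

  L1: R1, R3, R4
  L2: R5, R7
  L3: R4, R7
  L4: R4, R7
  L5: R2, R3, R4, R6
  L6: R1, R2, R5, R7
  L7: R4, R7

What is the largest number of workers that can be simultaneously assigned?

6

Unit-capacity flow: source→left, listed edges, right→sink; max matching = max flow.
Augmenting path L1→R1 (+1); matched 1.
Augmenting path L2→R5 (+1); matched 2.
Augmenting path L3→R4 (+1); matched 3.
Augmenting path L4→R7 (+1); matched 4.
Augmenting path L5→R2 (+1); matched 5.
Augmenting path L6→R1→L1→R3 (+1); matched 6.
No augmenting path remains; maximum matching = 6.
König certificate: {L1, L2, L5, L6, R4, R7} is a vertex cover of size 6 (every listed pair touches it), so no matching can be larger.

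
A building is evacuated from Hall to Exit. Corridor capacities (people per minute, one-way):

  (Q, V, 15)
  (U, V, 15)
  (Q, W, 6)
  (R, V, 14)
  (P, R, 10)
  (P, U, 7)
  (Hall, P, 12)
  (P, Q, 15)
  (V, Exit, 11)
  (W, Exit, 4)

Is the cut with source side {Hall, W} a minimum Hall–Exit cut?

No — its capacity is 16, but the minimum cut has capacity 12.

Given cut capacity: 12 + 4 = 16.
Augment Hall→P→Q→V→Exit: bottleneck 11, flow now 11.
Augment Hall→P→Q→W→Exit: bottleneck 1, flow now 12.
No augmenting path remains; maximum flow = 12.
In the residual graph, reachable from Hall: {Hall}.
Min-cut edges: Hall→P (12); capacity 12 = 12.
Cut capacity 16 exceeds the max flow 12, so it is not minimum.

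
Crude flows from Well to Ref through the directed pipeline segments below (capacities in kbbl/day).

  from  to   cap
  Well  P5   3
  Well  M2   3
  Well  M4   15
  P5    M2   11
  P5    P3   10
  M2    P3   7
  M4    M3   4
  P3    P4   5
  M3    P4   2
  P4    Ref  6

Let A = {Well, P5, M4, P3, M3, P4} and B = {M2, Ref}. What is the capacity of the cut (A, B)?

20

Edges leaving {Well, P5, M4, P3, M3, P4}: Well→M2 (3), P5→M2 (11), P4→Ref (6).
Cut capacity = 3 + 11 + 6 = 20.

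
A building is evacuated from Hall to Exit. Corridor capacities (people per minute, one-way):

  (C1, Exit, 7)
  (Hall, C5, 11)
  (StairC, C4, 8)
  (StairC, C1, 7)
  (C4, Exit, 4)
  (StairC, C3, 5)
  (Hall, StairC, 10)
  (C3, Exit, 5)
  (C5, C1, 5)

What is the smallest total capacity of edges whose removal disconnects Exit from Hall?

15

Augment Hall→C5→C1→Exit: bottleneck 5, flow now 5.
Augment Hall→StairC→C3→Exit: bottleneck 5, flow now 10.
Augment Hall→StairC→C4→Exit: bottleneck 4, flow now 14.
Augment Hall→StairC→C1→Exit: bottleneck 1, flow now 15.
No augmenting path remains; maximum flow = 15.
By max-flow min-cut, the minimum cut capacity equals the max flow.
In the residual graph, reachable from Hall: {Hall, C5}.
Min-cut edges: Hall→StairC (10), C5→C1 (5); capacity 10 + 5 = 15.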